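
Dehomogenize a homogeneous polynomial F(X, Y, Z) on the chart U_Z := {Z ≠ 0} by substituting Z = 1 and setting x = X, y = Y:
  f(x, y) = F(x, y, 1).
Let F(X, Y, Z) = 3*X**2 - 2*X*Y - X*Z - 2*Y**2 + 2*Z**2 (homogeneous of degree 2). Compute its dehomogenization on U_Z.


f(x, y) = 3*x**2 - 2*x*y - x - 2*y**2 + 2

On U_Z we set Z = 1. Each monomial c·X^i·Y^j·Z^k in F becomes c·x^i·y^j·1^k = c·x^i·y^j.
Substituting Z = 1: F(X, Y, 1) = 3*x**2 - 2*x*y - x - 2*y**2 + 2.
Note: deg(f) ≤ deg(F) = 2; strict inequality happens when F is divisible by Z (lost terms).


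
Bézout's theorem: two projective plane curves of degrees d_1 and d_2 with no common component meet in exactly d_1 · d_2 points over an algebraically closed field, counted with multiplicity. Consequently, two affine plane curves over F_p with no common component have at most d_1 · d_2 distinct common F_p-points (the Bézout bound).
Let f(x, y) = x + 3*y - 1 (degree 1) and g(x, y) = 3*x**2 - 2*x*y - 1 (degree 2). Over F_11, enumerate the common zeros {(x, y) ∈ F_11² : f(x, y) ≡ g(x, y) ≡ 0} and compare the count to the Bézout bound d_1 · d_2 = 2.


Common zeros: {(4, 10)}; count = 1; Bézout bound = 2.

deg(f) = 1, deg(g) = 2, so Bézout bound = 2.
Scan x ∈ F_11. For each x, list the y ∈ F_11 with f(x, y) ≡ 0 and those with g(x, y) ≡ 0 (mod 11); the common zeros in that column are the intersection.
  x = 0: f ≡ 0 at y ∈ {4}; g ≡ 0 at y ∈ ∅; common: ∅.
  x = 1: f ≡ 0 at y ∈ {0}; g ≡ 0 at y ∈ {1}; common: ∅.
  x = 2: f ≡ 0 at y ∈ {7}; g ≡ 0 at y ∈ {0}; common: ∅.
  x = 3: f ≡ 0 at y ∈ {3}; g ≡ 0 at y ∈ {8}; common: ∅.
  x = 4: f ≡ 0 at y ∈ {10}; g ≡ 0 at y ∈ {10}; common: {10}.
  x = 5: f ≡ 0 at y ∈ {6}; g ≡ 0 at y ∈ {3}; common: ∅.
  x = 6: f ≡ 0 at y ∈ {2}; g ≡ 0 at y ∈ {8}; common: ∅.
  x = 7: f ≡ 0 at y ∈ {9}; g ≡ 0 at y ∈ {1}; common: ∅.
  x = 8: f ≡ 0 at y ∈ {5}; g ≡ 0 at y ∈ {3}; common: ∅.
  x = 9: f ≡ 0 at y ∈ {1}; g ≡ 0 at y ∈ {0}; common: ∅.
  x = 10: f ≡ 0 at y ∈ {8}; g ≡ 0 at y ∈ {10}; common: ∅.
Collecting: common zeros = {(4, 10)}, so the count is 1.
Comparison with the Bézout bound: 1 ≤ 2 = deg(f)·deg(g), as expected for curves with no common component (the affine F_11-count falls short of the bound because intersections may lie at infinity, over extension fields, or carry multiplicity).


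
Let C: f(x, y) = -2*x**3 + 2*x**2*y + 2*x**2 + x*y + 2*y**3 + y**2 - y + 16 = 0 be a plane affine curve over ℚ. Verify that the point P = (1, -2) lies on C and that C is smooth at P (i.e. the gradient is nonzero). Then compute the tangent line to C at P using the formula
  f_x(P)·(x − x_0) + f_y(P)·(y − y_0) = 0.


Tangent line at P: -12*x + 22*y + 56 = 0.

Step 1: f(1, -2) = 0, so P lies on C.
Step 2: partial derivatives
  f_x(x, y) = -6*x**2 + 4*x*y + 4*x + y, f_y(x, y) = 2*x**2 + x + 6*y**2 + 2*y - 1.
  f_x(P) = -12, f_y(P) = 22 (gradient nonzero, so P is smooth).
Step 3: tangent line at P: -12·(x − 1) + 22·(y − -2) = 0.
Expanding: -12*x + 22*y + 56 = 0.


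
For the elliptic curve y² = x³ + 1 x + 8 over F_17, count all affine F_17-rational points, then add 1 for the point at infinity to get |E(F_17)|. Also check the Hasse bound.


Affine points = {(0, 5), (0, 12), (2, 1), (2, 16), (3, 2), (3, 15), (4, 5), (4, 12), (5, 6), (5, 11), (6, 3), (6, 14), (7, 1), (7, 16), (8, 1), (8, 16), (9, 7), (9, 10), (10, 7), (10, 10), (13, 5), (13, 12), (15, 7), (15, 10)}; affine count = 24; |E(F_17)| = 25.

Discriminant check: Δ ∝ 4a³ + 27b² = 4·1³ + 27·8² = 4·1 + 27·64 ≡ 15 (mod 17). Nonzero ⇒ E is nonsingular.
For each x ∈ F_17, compute rhs = x³ + 1·x + 8 mod 17, then count y ∈ F_17 with y² ≡ rhs.
  x = 0: rhs = 8, matching y values: 5, 12 (2 points).
  x = 1: rhs = 10, matching y values: none (0 points).
  x = 2: rhs = 1, matching y values: 1, 16 (2 points).
  x = 3: rhs = 4, matching y values: 2, 15 (2 points).
  x = 4: rhs = 8, matching y values: 5, 12 (2 points).
  x = 5: rhs = 2, matching y values: 6, 11 (2 points).
  x = 6: rhs = 9, matching y values: 3, 14 (2 points).
  x = 7: rhs = 1, matching y values: 1, 16 (2 points).
  x = 8: rhs = 1, matching y values: 1, 16 (2 points).
  x = 9: rhs = 15, matching y values: 7, 10 (2 points).
  x = 10: rhs = 15, matching y values: 7, 10 (2 points).
  x = 11: rhs = 7, matching y values: none (0 points).
  x = 12: rhs = 14, matching y values: none (0 points).
  x = 13: rhs = 8, matching y values: 5, 12 (2 points).
  x = 14: rhs = 12, matching y values: none (0 points).
  x = 15: rhs = 15, matching y values: 7, 10 (2 points).
  x = 16: rhs = 6, matching y values: none (0 points).
Total affine count: 24.
Full point count |E(F_17)| = 24 + 1 = 25.
Hasse bound: |25 − (17+1)| = |7| = 7 ≤ 2√17 ≈ 8.2462 ✓.


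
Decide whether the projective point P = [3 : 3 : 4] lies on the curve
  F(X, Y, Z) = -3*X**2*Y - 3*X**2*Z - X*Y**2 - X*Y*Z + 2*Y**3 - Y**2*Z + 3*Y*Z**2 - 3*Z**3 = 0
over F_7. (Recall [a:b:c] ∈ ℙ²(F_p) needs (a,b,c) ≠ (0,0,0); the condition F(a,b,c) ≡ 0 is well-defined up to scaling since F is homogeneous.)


F(3,3,4) ≡ 5 (mod 7); P is NOT on the curve.

Evaluate F(3, 3, 4) term-by-term (mod 7).
  -3*X**2*Y ↦ -3·9·3·1 = -81
  -3*X**2*Z ↦ -3·9·1·4 = -108
  -X*Y**2 ↦ -1·3·9·1 = -27
  -X*Y*Z ↦ -1·3·3·4 = -36
  2*Y**3 ↦ 2·1·27·1 = 54
  -Y**2*Z ↦ -1·1·9·4 = -36
  3*Y*Z**2 ↦ 3·1·3·16 = 144
  -3*Z**3 ↦ -3·1·1·64 = -192
Sum: F(3, 3, 4) = (-81) + (-108) + (-27) + (-36) + (54) + (-36) + (144) + (-192) = -282.
Reducing mod 7: -282 ≡ 5 (mod 7).
Since F(a, b, c) ≡ 5 ≠ 0 (mod 7), P does NOT lie on the curve.


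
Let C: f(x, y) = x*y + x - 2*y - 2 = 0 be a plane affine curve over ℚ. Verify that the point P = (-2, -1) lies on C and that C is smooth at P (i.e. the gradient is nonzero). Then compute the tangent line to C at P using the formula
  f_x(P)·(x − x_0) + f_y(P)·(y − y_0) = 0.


Tangent line at P: -4*y - 4 = 0.

Step 1: f(-2, -1) = 0, so P lies on C.
Step 2: partial derivatives
  f_x(x, y) = y + 1, f_y(x, y) = x - 2.
  f_x(P) = 0, f_y(P) = -4 (gradient nonzero, so P is smooth).
Step 3: tangent line at P: 0·(x − -2) + -4·(y − -1) = 0.
Expanding: -4*y - 4 = 0.


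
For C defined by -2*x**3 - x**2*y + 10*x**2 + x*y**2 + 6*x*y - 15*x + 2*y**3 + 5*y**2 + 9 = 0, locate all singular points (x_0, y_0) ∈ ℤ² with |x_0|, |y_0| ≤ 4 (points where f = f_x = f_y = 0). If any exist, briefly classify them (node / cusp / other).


Singular points: {(2, -1)}; classification: node.

Compute partial derivatives:
  f_x = -6*x**2 - 2*x*y + 20*x + y**2 + 6*y - 15.
  f_y = -x**2 + 2*x*y + 6*x + 6*y**2 + 10*y.
Scan x_0 ∈ {−4, ..., 4}. For each x_0, f_y(x_0, y) is a polynomial in y; find its integer roots y ∈ {−4, ..., 4}, then test f_x and f at those candidates.
  x = -4: f_y(-4, y) = 6*y**2 + 2*y - 40; no integer root y with |y| ≤ 4.
  x = -3: f_y(-3, y) = 6*y**2 + 4*y - 27; no integer root y with |y| ≤ 4.
  x = -2: f_y(-2, y) = 6*y**2 + 6*y - 16; no integer root y with |y| ≤ 4.
  x = -1: f_y(-1, y) = 6*y**2 + 8*y - 7; no integer root y with |y| ≤ 4.
  x = 0: f_y(0, y) = 6*y**2 + 10*y; vanishes at y ∈ {0}. (0, 0): f_x = -15 ≠ 0.
  x = 1: f_y(1, y) = 6*y**2 + 12*y + 5; no integer root y with |y| ≤ 4.
  x = 2: f_y(2, y) = 6*y**2 + 14*y + 8; vanishes at y ∈ {-1}. (2, -1): f_x = 0, f = 0 — SINGULAR.
  x = 3: f_y(3, y) = 6*y**2 + 16*y + 9; no integer root y with |y| ≤ 4.
  x = 4: f_y(4, y) = 6*y**2 + 18*y + 8; no integer root y with |y| ≤ 4.
Only singular point on the grid: (2, -1).
Classify: substitute x = 2 + u, y = -1 + v and expand: f = -2*u**3 - u**2*v - u**2 + u*v**2 + 2*v**3 + v**2.
No constant or linear terms (consistent with a singular point). Quadratic part: -u**2 + v**2. Cubic part: -2*u**3 - u**2*v + u*v**2 + 2*v**3.
The quadratic part v**2 - u**2 = (v − u)(v + u) splits into two distinct linear factors, so there are two distinct tangent lines y − -1 = ±(x − 2) — this is a node (ordinary double point).
Classification: node.


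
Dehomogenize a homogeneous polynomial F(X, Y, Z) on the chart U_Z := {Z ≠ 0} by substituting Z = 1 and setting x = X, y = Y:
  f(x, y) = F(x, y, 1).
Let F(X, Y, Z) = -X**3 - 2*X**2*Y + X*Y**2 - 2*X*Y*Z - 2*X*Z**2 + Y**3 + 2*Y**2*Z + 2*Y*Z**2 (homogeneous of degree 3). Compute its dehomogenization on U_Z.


f(x, y) = -x**3 - 2*x**2*y + x*y**2 - 2*x*y - 2*x + y**3 + 2*y**2 + 2*y

On U_Z we set Z = 1. Each monomial c·X^i·Y^j·Z^k in F becomes c·x^i·y^j·1^k = c·x^i·y^j.
Substituting Z = 1: F(X, Y, 1) = -x**3 - 2*x**2*y + x*y**2 - 2*x*y - 2*x + y**3 + 2*y**2 + 2*y.
Note: deg(f) ≤ deg(F) = 3; strict inequality happens when F is divisible by Z (lost terms).


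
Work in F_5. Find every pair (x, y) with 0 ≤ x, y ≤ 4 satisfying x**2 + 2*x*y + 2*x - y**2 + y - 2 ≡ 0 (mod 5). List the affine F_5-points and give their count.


Affine F_5-points: {(2, 1), (2, 4), (3, 3), (3, 4), (4, 1), (4, 3)}; count = 6.

For each of the 25 pairs (x, y) ∈ F_5², evaluate f(x, y) mod 5. Record the zeros.
  x = 0: [0↦3, 1↦3, 2↦1, 3↦2, 4↦1]  zeros at y ∈ ∅
  x = 1: [0↦1, 1↦3, 2↦3, 3↦1, 4↦2]  zeros at y ∈ ∅
  x = 2: [0↦1, 1↦0, 2↦2, 3↦2, 4↦0]  zeros at y ∈ {1, 4}
  x = 3: [0↦3, 1↦4, 2↦3, 3↦0, 4↦0]  zeros at y ∈ {3, 4}
  x = 4: [0↦2, 1↦0, 2↦1, 3↦0, 4↦2]  zeros at y ∈ {1, 3}
Collecting zeros: affine points = {(2, 1), (2, 4), (3, 3), (3, 4), (4, 1), (4, 3)}.
Total count |C(F_5)_aff| = 6.


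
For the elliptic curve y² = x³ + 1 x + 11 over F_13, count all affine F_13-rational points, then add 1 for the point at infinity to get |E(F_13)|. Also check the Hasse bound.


Affine points = {(1, 0), (4, 1), (4, 12), (6, 5), (6, 8), (7, 6), (7, 7), (11, 1), (11, 12), (12, 3), (12, 10)}; affine count = 11; |E(F_13)| = 12.

Discriminant check: Δ ∝ 4a³ + 27b² = 4·1³ + 27·11² = 4·1 + 27·121 ≡ 8 (mod 13). Nonzero ⇒ E is nonsingular.
For each x ∈ F_13, compute rhs = x³ + 1·x + 11 mod 13, then count y ∈ F_13 with y² ≡ rhs.
  x = 0: rhs = 11, matching y values: none (0 points).
  x = 1: rhs = 0, matching y values: 0 (1 points).
  x = 2: rhs = 8, matching y values: none (0 points).
  x = 3: rhs = 2, matching y values: none (0 points).
  x = 4: rhs = 1, matching y values: 1, 12 (2 points).
  x = 5: rhs = 11, matching y values: none (0 points).
  x = 6: rhs = 12, matching y values: 5, 8 (2 points).
  x = 7: rhs = 10, matching y values: 6, 7 (2 points).
  x = 8: rhs = 11, matching y values: none (0 points).
  x = 9: rhs = 8, matching y values: none (0 points).
  x = 10: rhs = 7, matching y values: none (0 points).
  x = 11: rhs = 1, matching y values: 1, 12 (2 points).
  x = 12: rhs = 9, matching y values: 3, 10 (2 points).
Total affine count: 11.
Full point count |E(F_13)| = 11 + 1 = 12.
Hasse bound: |12 − (13+1)| = |-2| = 2 ≤ 2√13 ≈ 7.2111 ✓.


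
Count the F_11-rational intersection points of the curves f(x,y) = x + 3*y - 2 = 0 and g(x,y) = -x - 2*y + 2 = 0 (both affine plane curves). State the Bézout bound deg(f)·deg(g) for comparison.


Common zeros: {(2, 0)}; count = 1; Bézout bound = 1.

deg(f) = 1, deg(g) = 1, so Bézout bound = 1.
Scan x ∈ F_11. For each x, list the y ∈ F_11 with f(x, y) ≡ 0 and those with g(x, y) ≡ 0 (mod 11); the common zeros in that column are the intersection.
  x = 0: f ≡ 0 at y ∈ {8}; g ≡ 0 at y ∈ {1}; common: ∅.
  x = 1: f ≡ 0 at y ∈ {4}; g ≡ 0 at y ∈ {6}; common: ∅.
  x = 2: f ≡ 0 at y ∈ {0}; g ≡ 0 at y ∈ {0}; common: {0}.
  x = 3: f ≡ 0 at y ∈ {7}; g ≡ 0 at y ∈ {5}; common: ∅.
  x = 4: f ≡ 0 at y ∈ {3}; g ≡ 0 at y ∈ {10}; common: ∅.
  x = 5: f ≡ 0 at y ∈ {10}; g ≡ 0 at y ∈ {4}; common: ∅.
  x = 6: f ≡ 0 at y ∈ {6}; g ≡ 0 at y ∈ {9}; common: ∅.
  x = 7: f ≡ 0 at y ∈ {2}; g ≡ 0 at y ∈ {3}; common: ∅.
  x = 8: f ≡ 0 at y ∈ {9}; g ≡ 0 at y ∈ {8}; common: ∅.
  x = 9: f ≡ 0 at y ∈ {5}; g ≡ 0 at y ∈ {2}; common: ∅.
  x = 10: f ≡ 0 at y ∈ {1}; g ≡ 0 at y ∈ {7}; common: ∅.
Collecting: common zeros = {(2, 0)}, so the count is 1.
Comparison with the Bézout bound: 1 ≤ 1 = deg(f)·deg(g), as expected for curves with no common component (the bound is attained).


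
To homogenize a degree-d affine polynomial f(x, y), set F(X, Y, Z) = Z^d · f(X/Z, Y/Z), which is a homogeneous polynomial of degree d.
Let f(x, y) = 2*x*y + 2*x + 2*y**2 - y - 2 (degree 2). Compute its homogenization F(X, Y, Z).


F(X, Y, Z) = 2*X*Y + 2*X*Z + 2*Y**2 - Y*Z - 2*Z**2

deg(f) = 2.
Substitute x = X/Z, y = Y/Z into f, then multiply by Z^2.
  monomial 2·x^1·y^1 ↦ 2·X^1·Y^1·Z^0.
  monomial 2·x^1·y^0 ↦ 2·X^1·Y^0·Z^1.
  monomial 2·x^0·y^2 ↦ 2·X^0·Y^2·Z^0.
  monomial -1·x^0·y^1 ↦ -1·X^0·Y^1·Z^1.
  monomial -2·x^0·y^0 ↦ -2·X^0·Y^0·Z^2.
Collecting: F(X, Y, Z) = 2*X*Y + 2*X*Z + 2*Y**2 - Y*Z - 2*Z**2.


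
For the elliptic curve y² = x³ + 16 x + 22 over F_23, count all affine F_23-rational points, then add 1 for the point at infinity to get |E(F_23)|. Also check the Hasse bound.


Affine points = {(1, 4), (1, 19), (2, 4), (2, 19), (4, 9), (4, 14), (6, 9), (6, 14), (8, 8), (8, 15), (10, 3), (10, 20), (13, 9), (13, 14), (14, 0), (15, 7), (15, 16), (16, 2), (16, 21), (17, 3), (17, 20), (18, 1), (18, 22), (19, 3), (19, 20), (20, 4), (20, 19)}; affine count = 27; |E(F_23)| = 28.

Discriminant check: Δ ∝ 4a³ + 27b² = 4·16³ + 27·22² = 4·4096 + 27·484 ≡ 12 (mod 23). Nonzero ⇒ E is nonsingular.
For each x ∈ F_23, compute rhs = x³ + 16·x + 22 mod 23, then count y ∈ F_23 with y² ≡ rhs.
  x = 0: rhs = 22, matching y values: none (0 points).
  x = 1: rhs = 16, matching y values: 4, 19 (2 points).
  x = 2: rhs = 16, matching y values: 4, 19 (2 points).
  x = 3: rhs = 5, matching y values: none (0 points).
  x = 4: rhs = 12, matching y values: 9, 14 (2 points).
  x = 5: rhs = 20, matching y values: none (0 points).
  x = 6: rhs = 12, matching y values: 9, 14 (2 points).
  x = 7: rhs = 17, matching y values: none (0 points).
  x = 8: rhs = 18, matching y values: 8, 15 (2 points).
  x = 9: rhs = 21, matching y values: none (0 points).
  x = 10: rhs = 9, matching y values: 3, 20 (2 points).
  x = 11: rhs = 11, matching y values: none (0 points).
  x = 12: rhs = 10, matching y values: none (0 points).
  x = 13: rhs = 12, matching y values: 9, 14 (2 points).
  x = 14: rhs = 0, matching y values: 0 (1 points).
  x = 15: rhs = 3, matching y values: 7, 16 (2 points).
  x = 16: rhs = 4, matching y values: 2, 21 (2 points).
  x = 17: rhs = 9, matching y values: 3, 20 (2 points).
  x = 18: rhs = 1, matching y values: 1, 22 (2 points).
  x = 19: rhs = 9, matching y values: 3, 20 (2 points).
  x = 20: rhs = 16, matching y values: 4, 19 (2 points).
  x = 21: rhs = 5, matching y values: none (0 points).
  x = 22: rhs = 5, matching y values: none (0 points).
Total affine count: 27.
Full point count |E(F_23)| = 27 + 1 = 28.
Hasse bound: |28 − (23+1)| = |4| = 4 ≤ 2√23 ≈ 9.5917 ✓.


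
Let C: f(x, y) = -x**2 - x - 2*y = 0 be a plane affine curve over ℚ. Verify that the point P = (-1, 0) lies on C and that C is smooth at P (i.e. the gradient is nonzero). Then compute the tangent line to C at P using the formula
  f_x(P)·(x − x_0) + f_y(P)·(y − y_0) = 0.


Tangent line at P: x - 2*y + 1 = 0.

Step 1: f(-1, 0) = 0, so P lies on C.
Step 2: partial derivatives
  f_x(x, y) = -2*x - 1, f_y(x, y) = -2.
  f_x(P) = 1, f_y(P) = -2 (gradient nonzero, so P is smooth).
Step 3: tangent line at P: 1·(x − -1) + -2·(y − 0) = 0.
Expanding: x - 2*y + 1 = 0.


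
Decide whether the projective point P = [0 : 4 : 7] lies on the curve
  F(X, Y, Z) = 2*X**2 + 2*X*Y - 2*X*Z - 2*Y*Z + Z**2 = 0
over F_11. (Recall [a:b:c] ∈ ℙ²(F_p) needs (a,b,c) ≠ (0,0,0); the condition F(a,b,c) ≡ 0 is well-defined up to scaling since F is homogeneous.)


F(0,4,7) ≡ 4 (mod 11); P is NOT on the curve.

Evaluate F(0, 4, 7) term-by-term (mod 11).
  2*X**2 ↦ 2·0·1·1 = 0
  2*X*Y ↦ 2·0·4·1 = 0
  -2*X*Z ↦ -2·0·1·7 = 0
  -2*Y*Z ↦ -2·1·4·7 = -56
  Z**2 ↦ 1·1·1·49 = 49
Sum: F(0, 4, 7) = (0) + (0) + (0) + (-56) + (49) = -7.
Reducing mod 11: -7 ≡ 4 (mod 11).
Since F(a, b, c) ≡ 4 ≠ 0 (mod 11), P does NOT lie on the curve.


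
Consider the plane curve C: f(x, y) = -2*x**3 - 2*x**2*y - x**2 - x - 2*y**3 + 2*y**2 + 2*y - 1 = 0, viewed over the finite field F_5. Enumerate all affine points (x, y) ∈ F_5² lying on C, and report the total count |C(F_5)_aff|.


Affine F_5-points: {(0, 2), (1, 0), (1, 1), (4, 3), (4, 4)}; count = 5.

For each of the 25 pairs (x, y) ∈ F_5², evaluate f(x, y) mod 5. Record the zeros.
  x = 0: [0↦4, 1↦1, 2↦0, 3↦4, 4↦1]  zeros at y ∈ {2}
  x = 1: [0↦0, 1↦0, 2↦2, 3↦4, 4↦4]  zeros at y ∈ {0, 1}
  x = 2: [0↦2, 1↦1, 2↦2, 3↦3, 4↦2]  zeros at y ∈ ∅
  x = 3: [0↦3, 1↦2, 2↦3, 3↦4, 4↦3]  zeros at y ∈ ∅
  x = 4: [0↦1, 1↦1, 2↦3, 3↦0, 4↦0]  zeros at y ∈ {3, 4}
Collecting zeros: affine points = {(0, 2), (1, 0), (1, 1), (4, 3), (4, 4)}.
Total count |C(F_5)_aff| = 5.


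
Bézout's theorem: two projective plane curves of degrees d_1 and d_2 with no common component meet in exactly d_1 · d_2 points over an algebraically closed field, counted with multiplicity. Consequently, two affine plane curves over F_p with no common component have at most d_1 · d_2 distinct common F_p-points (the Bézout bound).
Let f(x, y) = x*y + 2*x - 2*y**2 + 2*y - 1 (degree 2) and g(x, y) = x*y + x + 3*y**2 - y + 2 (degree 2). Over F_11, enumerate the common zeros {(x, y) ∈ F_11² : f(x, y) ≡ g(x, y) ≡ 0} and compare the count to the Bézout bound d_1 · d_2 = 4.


Common zeros: {(7, 7)}; count = 1; Bézout bound = 4.

deg(f) = 2, deg(g) = 2, so Bézout bound = 4.
Scan x ∈ F_11. For each x, list the y ∈ F_11 with f(x, y) ≡ 0 and those with g(x, y) ≡ 0 (mod 11); the common zeros in that column are the intersection.
  x = 0: f ≡ 0 at y ∈ ∅; g ≡ 0 at y ∈ ∅; common: ∅.
  x = 1: f ≡ 0 at y ∈ ∅; g ≡ 0 at y ∈ ∅; common: ∅.
  x = 2: f ≡ 0 at y ∈ ∅; g ≡ 0 at y ∈ ∅; common: ∅.
  x = 3: f ≡ 0 at y ∈ ∅; g ≡ 0 at y ∈ ∅; common: ∅.
  x = 4: f ≡ 0 at y ∈ {1, 2}; g ≡ 0 at y ∈ {4, 6}; common: ∅.
  x = 5: f ≡ 0 at y ∈ {10}; g ≡ 0 at y ∈ {8, 9}; common: ∅.
  x = 6: f ≡ 0 at y ∈ {0, 4}; g ≡ 0 at y ∈ ∅; common: ∅.
  x = 7: f ≡ 0 at y ∈ {3, 7}; g ≡ 0 at y ∈ {2, 7}; common: {7}.
  x = 8: f ≡ 0 at y ∈ {8}; g ≡ 0 at y ∈ ∅; common: ∅.
  x = 9: f ≡ 0 at y ∈ {5, 6}; g ≡ 0 at y ∈ {0, 1}; common: ∅.
  x = 10: f ≡ 0 at y ∈ ∅; g ≡ 0 at y ∈ {3, 5}; common: ∅.
Collecting: common zeros = {(7, 7)}, so the count is 1.
Comparison with the Bézout bound: 1 ≤ 4 = deg(f)·deg(g), as expected for curves with no common component (the affine F_11-count falls short of the bound because intersections may lie at infinity, over extension fields, or carry multiplicity).


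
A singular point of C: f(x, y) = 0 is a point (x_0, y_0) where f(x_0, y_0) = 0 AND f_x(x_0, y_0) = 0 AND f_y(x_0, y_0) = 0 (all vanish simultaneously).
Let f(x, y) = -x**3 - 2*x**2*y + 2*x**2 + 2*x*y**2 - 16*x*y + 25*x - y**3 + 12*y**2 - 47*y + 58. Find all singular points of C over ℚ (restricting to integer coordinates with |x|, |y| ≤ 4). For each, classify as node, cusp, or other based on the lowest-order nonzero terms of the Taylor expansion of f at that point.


Singular points: {(-1, 3)}; classification: node.

Compute partial derivatives:
  f_x = -3*x**2 - 4*x*y + 4*x + 2*y**2 - 16*y + 25.
  f_y = -2*x**2 + 4*x*y - 16*x - 3*y**2 + 24*y - 47.
Scan x_0 ∈ {−4, ..., 4}. For each x_0, f_y(x_0, y) is a polynomial in y; find its integer roots y ∈ {−4, ..., 4}, then test f_x and f at those candidates.
  x = -4: f_y(-4, y) = -3*y**2 + 8*y - 15; no integer root y with |y| ≤ 4.
  x = -3: f_y(-3, y) = -3*y**2 + 12*y - 17; no integer root y with |y| ≤ 4.
  x = -2: f_y(-2, y) = -3*y**2 + 16*y - 23; no integer root y with |y| ≤ 4.
  x = -1: f_y(-1, y) = -3*y**2 + 20*y - 33; vanishes at y ∈ {3}. (-1, 3): f_x = 0, f = 0 — SINGULAR.
  x = 0: f_y(0, y) = -3*y**2 + 24*y - 47; no integer root y with |y| ≤ 4.
  x = 1: f_y(1, y) = -3*y**2 + 28*y - 65; no integer root y with |y| ≤ 4.
  x = 2: f_y(2, y) = -3*y**2 + 32*y - 87; no integer root y with |y| ≤ 4.
  x = 3: f_y(3, y) = -3*y**2 + 36*y - 113; no integer root y with |y| ≤ 4.
  x = 4: f_y(4, y) = -3*y**2 + 40*y - 143; no integer root y with |y| ≤ 4.
Only singular point on the grid: (-1, 3).
Classify: substitute x = -1 + u, y = 3 + v and expand: f = -u**3 - 2*u**2*v - u**2 + 2*u*v**2 - v**3 + v**2.
No constant or linear terms (consistent with a singular point). Quadratic part: -u**2 + v**2. Cubic part: -u**3 - 2*u**2*v + 2*u*v**2 - v**3.
The quadratic part v**2 - u**2 = (v − u)(v + u) splits into two distinct linear factors, so there are two distinct tangent lines y − 3 = ±(x − -1) — this is a node (ordinary double point).
Classification: node.


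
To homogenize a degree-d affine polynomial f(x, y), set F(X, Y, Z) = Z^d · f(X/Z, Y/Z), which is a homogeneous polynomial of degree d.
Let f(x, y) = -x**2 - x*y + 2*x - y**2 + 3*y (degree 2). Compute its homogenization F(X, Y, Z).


F(X, Y, Z) = -X**2 - X*Y + 2*X*Z - Y**2 + 3*Y*Z

deg(f) = 2.
Substitute x = X/Z, y = Y/Z into f, then multiply by Z^2.
  monomial -1·x^2·y^0 ↦ -1·X^2·Y^0·Z^0.
  monomial -1·x^1·y^1 ↦ -1·X^1·Y^1·Z^0.
  monomial 2·x^1·y^0 ↦ 2·X^1·Y^0·Z^1.
  monomial -1·x^0·y^2 ↦ -1·X^0·Y^2·Z^0.
  monomial 3·x^0·y^1 ↦ 3·X^0·Y^1·Z^1.
Collecting: F(X, Y, Z) = -X**2 - X*Y + 2*X*Z - Y**2 + 3*Y*Z.


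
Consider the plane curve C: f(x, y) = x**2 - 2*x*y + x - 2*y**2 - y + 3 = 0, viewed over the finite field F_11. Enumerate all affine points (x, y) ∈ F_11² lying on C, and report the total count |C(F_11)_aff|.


Affine F_11-points: {(0, 1), (0, 4), (1, 1), (1, 3), (2, 5), (2, 9), (3, 6), (3, 7), (4, 3), (4, 9), (5, 0), (6, 2), (6, 8), (7, 4), (7, 5), (8, 2), (8, 6), (9, 8), (9, 10), (10, 7), (10, 10)}; count = 21.

For each of the 121 pairs (x, y) ∈ F_11², evaluate f(x, y) mod 11. Record the zeros.
  x = 0: [0↦3, 1↦0, 2↦4, 3↦4, 4↦0, 5↦3, 6↦2, 7↦8, 8↦10, 9↦8, 10↦2]  zeros at y ∈ {1, 4}
  x = 1: [0↦5, 1↦0, 2↦2, 3↦0, 4↦5, 5↦6, 6↦3, 7↦7, 8↦7, 9↦3, 10↦6]  zeros at y ∈ {1, 3}
  x = 2: [0↦9, 1↦2, 2↦2, 3↦9, 4↦1, 5↦0, 6↦6, 7↦8, 8↦6, 9↦0, 10↦1]  zeros at y ∈ {5, 9}
  x = 3: [0↦4, 1↦6, 2↦4, 3↦9, 4↦10, 5↦7, 6↦0, 7↦0, 8↦7, 9↦10, 10↦9]  zeros at y ∈ {6, 7}
  x = 4: [0↦1, 1↦1, 2↦8, 3↦0, 4↦10, 5↦5, 6↦7, 7↦5, 8↦10, 9↦0, 10↦8]  zeros at y ∈ {3, 9}
  x = 5: [0↦0, 1↦9, 2↦3, 3↦4, 4↦1, 5↦5, 6↦5, 7↦1, 8↦4, 9↦3, 10↦9]  zeros at y ∈ {0}
  x = 6: [0↦1, 1↦8, 2↦0, 3↦10, 4↦5, 5↦7, 6↦5, 7↦10, 8↦0, 9↦8, 10↦1]  zeros at y ∈ {2, 8}
  x = 7: [0↦4, 1↦9, 2↦10, 3↦7, 4↦0, 5↦0, 6↦7, 7↦10, 8↦9, 9↦4, 10↦6]  zeros at y ∈ {4, 5}
  x = 8: [0↦9, 1↦1, 2↦0, 3↦6, 4↦8, 5↦6, 6↦0, 7↦1, 8↦9, 9↦2, 10↦2]  zeros at y ∈ {2, 6}
  x = 9: [0↦5, 1↦6, 2↦3, 3↦7, 4↦7, 5↦3, 6↦6, 7↦5, 8↦0, 9↦2, 10↦0]  zeros at y ∈ {8, 10}
  x = 10: [0↦3, 1↦2, 2↦8, 3↦10, 4↦8, 5↦2, 6↦3, 7↦0, 8↦4, 9↦4, 10↦0]  zeros at y ∈ {7, 10}
Collecting zeros: affine points = {(0, 1), (0, 4), (1, 1), (1, 3), (2, 5), (2, 9), (3, 6), (3, 7), (4, 3), (4, 9), (5, 0), (6, 2), (6, 8), (7, 4), (7, 5), (8, 2), (8, 6), (9, 8), (9, 10), (10, 7), (10, 10)}.
Total count |C(F_11)_aff| = 21.


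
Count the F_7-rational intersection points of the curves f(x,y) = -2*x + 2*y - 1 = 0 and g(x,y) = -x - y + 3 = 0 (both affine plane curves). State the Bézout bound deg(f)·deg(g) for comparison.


Common zeros: {(3, 0)}; count = 1; Bézout bound = 1.

deg(f) = 1, deg(g) = 1, so Bézout bound = 1.
Scan x ∈ F_7. For each x, list the y ∈ F_7 with f(x, y) ≡ 0 and those with g(x, y) ≡ 0 (mod 7); the common zeros in that column are the intersection.
  x = 0: f ≡ 0 at y ∈ {4}; g ≡ 0 at y ∈ {3}; common: ∅.
  x = 1: f ≡ 0 at y ∈ {5}; g ≡ 0 at y ∈ {2}; common: ∅.
  x = 2: f ≡ 0 at y ∈ {6}; g ≡ 0 at y ∈ {1}; common: ∅.
  x = 3: f ≡ 0 at y ∈ {0}; g ≡ 0 at y ∈ {0}; common: {0}.
  x = 4: f ≡ 0 at y ∈ {1}; g ≡ 0 at y ∈ {6}; common: ∅.
  x = 5: f ≡ 0 at y ∈ {2}; g ≡ 0 at y ∈ {5}; common: ∅.
  x = 6: f ≡ 0 at y ∈ {3}; g ≡ 0 at y ∈ {4}; common: ∅.
Collecting: common zeros = {(3, 0)}, so the count is 1.
Comparison with the Bézout bound: 1 ≤ 1 = deg(f)·deg(g), as expected for curves with no common component (the bound is attained).


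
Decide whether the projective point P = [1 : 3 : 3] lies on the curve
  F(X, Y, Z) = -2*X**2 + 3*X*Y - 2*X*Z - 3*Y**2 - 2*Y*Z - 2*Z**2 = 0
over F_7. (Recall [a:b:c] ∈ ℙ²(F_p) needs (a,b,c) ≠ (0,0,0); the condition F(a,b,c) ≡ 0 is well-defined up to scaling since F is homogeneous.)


F(1,3,3) ≡ 1 (mod 7); P is NOT on the curve.

Evaluate F(1, 3, 3) term-by-term (mod 7).
  -2*X**2 ↦ -2·1·1·1 = -2
  3*X*Y ↦ 3·1·3·1 = 9
  -2*X*Z ↦ -2·1·1·3 = -6
  -3*Y**2 ↦ -3·1·9·1 = -27
  -2*Y*Z ↦ -2·1·3·3 = -18
  -2*Z**2 ↦ -2·1·1·9 = -18
Sum: F(1, 3, 3) = (-2) + (9) + (-6) + (-27) + (-18) + (-18) = -62.
Reducing mod 7: -62 ≡ 1 (mod 7).
Since F(a, b, c) ≡ 1 ≠ 0 (mod 7), P does NOT lie on the curve.


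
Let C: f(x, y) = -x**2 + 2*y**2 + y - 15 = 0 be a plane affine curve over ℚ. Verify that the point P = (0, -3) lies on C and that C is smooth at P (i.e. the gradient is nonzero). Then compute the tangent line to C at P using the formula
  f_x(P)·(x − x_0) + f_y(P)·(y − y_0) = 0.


Tangent line at P: -11*y - 33 = 0.

Step 1: f(0, -3) = 0, so P lies on C.
Step 2: partial derivatives
  f_x(x, y) = -2*x, f_y(x, y) = 4*y + 1.
  f_x(P) = 0, f_y(P) = -11 (gradient nonzero, so P is smooth).
Step 3: tangent line at P: 0·(x − 0) + -11·(y − -3) = 0.
Expanding: -11*y - 33 = 0.


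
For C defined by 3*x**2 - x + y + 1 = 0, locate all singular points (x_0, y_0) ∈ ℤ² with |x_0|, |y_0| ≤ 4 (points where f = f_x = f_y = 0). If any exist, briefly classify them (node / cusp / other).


No singular points in the scanned grid; C is smooth there.

Compute partial derivatives:
  f_x = 6*x - 1.
  f_y = 1.
f_y = 1 is a nonzero constant, so f_y never vanishes: no point (x, y) can satisfy f = f_x = f_y = 0. In particular no (x, y) ∈ {−4, ..., 4}² is singular; the curve is smooth.


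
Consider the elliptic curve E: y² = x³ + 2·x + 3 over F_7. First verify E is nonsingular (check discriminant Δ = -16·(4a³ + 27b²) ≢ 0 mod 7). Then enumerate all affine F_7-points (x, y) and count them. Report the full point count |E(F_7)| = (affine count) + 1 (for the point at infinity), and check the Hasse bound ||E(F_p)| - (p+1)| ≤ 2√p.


Affine points = {(2, 1), (2, 6), (3, 1), (3, 6), (6, 0)}; affine count = 5; |E(F_7)| = 6.

Discriminant check: Δ ∝ 4a³ + 27b² = 4·2³ + 27·3² = 4·8 + 27·9 ≡ 2 (mod 7). Nonzero ⇒ E is nonsingular.
For each x ∈ F_7, compute rhs = x³ + 2·x + 3 mod 7, then count y ∈ F_7 with y² ≡ rhs.
  x = 0: rhs = 3, matching y values: none (0 points).
  x = 1: rhs = 6, matching y values: none (0 points).
  x = 2: rhs = 1, matching y values: 1, 6 (2 points).
  x = 3: rhs = 1, matching y values: 1, 6 (2 points).
  x = 4: rhs = 5, matching y values: none (0 points).
  x = 5: rhs = 5, matching y values: none (0 points).
  x = 6: rhs = 0, matching y values: 0 (1 points).
Total affine count: 5.
Full point count |E(F_7)| = 5 + 1 = 6.
Hasse bound: |6 − (7+1)| = |-2| = 2 ≤ 2√7 ≈ 5.2915 ✓.


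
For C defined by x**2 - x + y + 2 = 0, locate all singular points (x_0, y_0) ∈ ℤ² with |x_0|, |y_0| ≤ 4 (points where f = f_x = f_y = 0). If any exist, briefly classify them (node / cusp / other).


No singular points in the scanned grid; C is smooth there.

Compute partial derivatives:
  f_x = 2*x - 1.
  f_y = 1.
f_y = 1 is a nonzero constant, so f_y never vanishes: no point (x, y) can satisfy f = f_x = f_y = 0. In particular no (x, y) ∈ {−4, ..., 4}² is singular; the curve is smooth.


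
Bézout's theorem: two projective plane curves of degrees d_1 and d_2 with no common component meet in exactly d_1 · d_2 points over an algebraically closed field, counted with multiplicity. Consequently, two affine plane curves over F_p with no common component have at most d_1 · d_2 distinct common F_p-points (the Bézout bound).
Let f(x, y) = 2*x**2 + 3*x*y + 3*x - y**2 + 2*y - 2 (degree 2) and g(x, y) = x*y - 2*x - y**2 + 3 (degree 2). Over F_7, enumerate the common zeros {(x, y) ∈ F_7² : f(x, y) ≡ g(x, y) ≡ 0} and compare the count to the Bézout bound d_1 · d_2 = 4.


Common zeros: {(5, 0)}; count = 1; Bézout bound = 4.

deg(f) = 2, deg(g) = 2, so Bézout bound = 4.
Scan x ∈ F_7. For each x, list the y ∈ F_7 with f(x, y) ≡ 0 and those with g(x, y) ≡ 0 (mod 7); the common zeros in that column are the intersection.
  x = 0: f ≡ 0 at y ∈ ∅; g ≡ 0 at y ∈ ∅; common: ∅.
  x = 1: f ≡ 0 at y ∈ {1, 4}; g ≡ 0 at y ∈ ∅; common: ∅.
  x = 2: f ≡ 0 at y ∈ {4}; g ≡ 0 at y ∈ {1}; common: ∅.
  x = 3: f ≡ 0 at y ∈ {1, 3}; g ≡ 0 at y ∈ {4, 6}; common: ∅.
  x = 4: f ≡ 0 at y ∈ {0}; g ≡ 0 at y ∈ ∅; common: ∅.
  x = 5: f ≡ 0 at y ∈ {0, 3}; g ≡ 0 at y ∈ {0, 5}; common: {0}.
  x = 6: f ≡ 0 at y ∈ ∅; g ≡ 0 at y ∈ {3}; common: ∅.
Collecting: common zeros = {(5, 0)}, so the count is 1.
Comparison with the Bézout bound: 1 ≤ 4 = deg(f)·deg(g), as expected for curves with no common component (the affine F_7-count falls short of the bound because intersections may lie at infinity, over extension fields, or carry multiplicity).


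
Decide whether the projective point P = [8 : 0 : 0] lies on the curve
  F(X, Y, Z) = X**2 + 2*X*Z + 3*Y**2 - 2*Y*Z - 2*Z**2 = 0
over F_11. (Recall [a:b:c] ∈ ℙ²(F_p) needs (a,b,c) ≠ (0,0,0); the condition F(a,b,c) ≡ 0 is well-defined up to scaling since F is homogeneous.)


F(8,0,0) ≡ 9 (mod 11); P is NOT on the curve.

Evaluate F(8, 0, 0) term-by-term (mod 11).
  X**2 ↦ 1·64·1·1 = 64
  2*X*Z ↦ 2·8·1·0 = 0
  3*Y**2 ↦ 3·1·0·1 = 0
  -2*Y*Z ↦ -2·1·0·0 = 0
  -2*Z**2 ↦ -2·1·1·0 = 0
Sum: F(8, 0, 0) = (64) + (0) + (0) + (0) + (0) = 64.
Reducing mod 11: 64 ≡ 9 (mod 11).
Since F(a, b, c) ≡ 9 ≠ 0 (mod 11), P does NOT lie on the curve.


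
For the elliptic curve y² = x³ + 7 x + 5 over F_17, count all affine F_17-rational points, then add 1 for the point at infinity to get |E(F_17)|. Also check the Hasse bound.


Affine points = {(1, 8), (1, 9), (3, 6), (3, 11), (6, 5), (6, 12), (9, 7), (9, 10), (10, 2), (10, 15), (11, 6), (11, 11), (12, 7), (12, 10), (13, 7), (13, 10), (14, 5), (14, 12), (15, 0)}; affine count = 19; |E(F_17)| = 20.

Discriminant check: Δ ∝ 4a³ + 27b² = 4·7³ + 27·5² = 4·343 + 27·25 ≡ 7 (mod 17). Nonzero ⇒ E is nonsingular.
For each x ∈ F_17, compute rhs = x³ + 7·x + 5 mod 17, then count y ∈ F_17 with y² ≡ rhs.
  x = 0: rhs = 5, matching y values: none (0 points).
  x = 1: rhs = 13, matching y values: 8, 9 (2 points).
  x = 2: rhs = 10, matching y values: none (0 points).
  x = 3: rhs = 2, matching y values: 6, 11 (2 points).
  x = 4: rhs = 12, matching y values: none (0 points).
  x = 5: rhs = 12, matching y values: none (0 points).
  x = 6: rhs = 8, matching y values: 5, 12 (2 points).
  x = 7: rhs = 6, matching y values: none (0 points).
  x = 8: rhs = 12, matching y values: none (0 points).
  x = 9: rhs = 15, matching y values: 7, 10 (2 points).
  x = 10: rhs = 4, matching y values: 2, 15 (2 points).
  x = 11: rhs = 2, matching y values: 6, 11 (2 points).
  x = 12: rhs = 15, matching y values: 7, 10 (2 points).
  x = 13: rhs = 15, matching y values: 7, 10 (2 points).
  x = 14: rhs = 8, matching y values: 5, 12 (2 points).
  x = 15: rhs = 0, matching y values: 0 (1 points).
  x = 16: rhs = 14, matching y values: none (0 points).
Total affine count: 19.
Full point count |E(F_17)| = 19 + 1 = 20.
Hasse bound: |20 − (17+1)| = |2| = 2 ≤ 2√17 ≈ 8.2462 ✓.


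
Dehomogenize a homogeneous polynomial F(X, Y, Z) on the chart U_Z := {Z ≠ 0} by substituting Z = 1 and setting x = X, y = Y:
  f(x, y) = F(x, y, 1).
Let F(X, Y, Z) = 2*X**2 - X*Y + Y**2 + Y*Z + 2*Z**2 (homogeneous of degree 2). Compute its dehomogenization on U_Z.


f(x, y) = 2*x**2 - x*y + y**2 + y + 2

On U_Z we set Z = 1. Each monomial c·X^i·Y^j·Z^k in F becomes c·x^i·y^j·1^k = c·x^i·y^j.
Substituting Z = 1: F(X, Y, 1) = 2*x**2 - x*y + y**2 + y + 2.
Note: deg(f) ≤ deg(F) = 2; strict inequality happens when F is divisible by Z (lost terms).


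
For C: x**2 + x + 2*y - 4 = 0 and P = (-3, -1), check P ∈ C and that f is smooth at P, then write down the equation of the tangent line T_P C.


Tangent line at P: -5*x + 2*y - 13 = 0.

Step 1: f(-3, -1) = 0, so P lies on C.
Step 2: partial derivatives
  f_x(x, y) = 2*x + 1, f_y(x, y) = 2.
  f_x(P) = -5, f_y(P) = 2 (gradient nonzero, so P is smooth).
Step 3: tangent line at P: -5·(x − -3) + 2·(y − -1) = 0.
Expanding: -5*x + 2*y - 13 = 0.


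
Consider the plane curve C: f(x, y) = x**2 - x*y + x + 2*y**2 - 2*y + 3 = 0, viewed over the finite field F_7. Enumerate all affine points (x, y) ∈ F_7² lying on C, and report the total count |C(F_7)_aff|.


Affine F_7-points: {(0, 2), (0, 6), (1, 2), (1, 3), (2, 1), (5, 1), (5, 6)}; count = 7.

For each of the 49 pairs (x, y) ∈ F_7², evaluate f(x, y) mod 7. Record the zeros.
  x = 0: [0↦3, 1↦3, 2↦0, 3↦1, 4↦6, 5↦1, 6↦0]  zeros at y ∈ {2, 6}
  x = 1: [0↦5, 1↦4, 2↦0, 3↦0, 4↦4, 5↦5, 6↦3]  zeros at y ∈ {2, 3}
  x = 2: [0↦2, 1↦0, 2↦2, 3↦1, 4↦4, 5↦4, 6↦1]  zeros at y ∈ {1}
  x = 3: [0↦1, 1↦5, 2↦6, 3↦4, 4↦6, 5↦5, 6↦1]  zeros at y ∈ ∅
  x = 4: [0↦2, 1↦5, 2↦5, 3↦2, 4↦3, 5↦1, 6↦3]  zeros at y ∈ ∅
  x = 5: [0↦5, 1↦0, 2↦6, 3↦2, 4↦2, 5↦6, 6↦0]  zeros at y ∈ {1, 6}
  x = 6: [0↦3, 1↦4, 2↦2, 3↦4, 4↦3, 5↦6, 6↦6]  zeros at y ∈ ∅
Collecting zeros: affine points = {(0, 2), (0, 6), (1, 2), (1, 3), (2, 1), (5, 1), (5, 6)}.
Total count |C(F_7)_aff| = 7.


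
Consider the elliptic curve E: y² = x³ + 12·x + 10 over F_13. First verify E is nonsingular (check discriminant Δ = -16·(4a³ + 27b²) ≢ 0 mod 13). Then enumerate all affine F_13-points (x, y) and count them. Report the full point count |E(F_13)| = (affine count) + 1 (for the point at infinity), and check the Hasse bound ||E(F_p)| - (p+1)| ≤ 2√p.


Affine points = {(0, 6), (0, 7), (1, 6), (1, 7), (2, 4), (2, 9), (5, 0), (6, 5), (6, 8), (10, 5), (10, 8), (11, 2), (11, 11), (12, 6), (12, 7)}; affine count = 15; |E(F_13)| = 16.

Discriminant check: Δ ∝ 4a³ + 27b² = 4·12³ + 27·10² = 4·1728 + 27·100 ≡ 5 (mod 13). Nonzero ⇒ E is nonsingular.
For each x ∈ F_13, compute rhs = x³ + 12·x + 10 mod 13, then count y ∈ F_13 with y² ≡ rhs.
  x = 0: rhs = 10, matching y values: 6, 7 (2 points).
  x = 1: rhs = 10, matching y values: 6, 7 (2 points).
  x = 2: rhs = 3, matching y values: 4, 9 (2 points).
  x = 3: rhs = 8, matching y values: none (0 points).
  x = 4: rhs = 5, matching y values: none (0 points).
  x = 5: rhs = 0, matching y values: 0 (1 points).
  x = 6: rhs = 12, matching y values: 5, 8 (2 points).
  x = 7: rhs = 8, matching y values: none (0 points).
  x = 8: rhs = 7, matching y values: none (0 points).
  x = 9: rhs = 2, matching y values: none (0 points).
  x = 10: rhs = 12, matching y values: 5, 8 (2 points).
  x = 11: rhs = 4, matching y values: 2, 11 (2 points).
  x = 12: rhs = 10, matching y values: 6, 7 (2 points).
Total affine count: 15.
Full point count |E(F_13)| = 15 + 1 = 16.
Hasse bound: |16 − (13+1)| = |2| = 2 ≤ 2√13 ≈ 7.2111 ✓.


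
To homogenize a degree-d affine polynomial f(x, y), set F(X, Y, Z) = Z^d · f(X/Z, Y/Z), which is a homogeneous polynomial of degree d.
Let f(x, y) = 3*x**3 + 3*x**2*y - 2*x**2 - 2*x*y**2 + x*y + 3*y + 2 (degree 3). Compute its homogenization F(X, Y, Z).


F(X, Y, Z) = 3*X**3 + 3*X**2*Y - 2*X**2*Z - 2*X*Y**2 + X*Y*Z + 3*Y*Z**2 + 2*Z**3

deg(f) = 3.
Substitute x = X/Z, y = Y/Z into f, then multiply by Z^3.
  monomial 3·x^3·y^0 ↦ 3·X^3·Y^0·Z^0.
  monomial 3·x^2·y^1 ↦ 3·X^2·Y^1·Z^0.
  monomial -2·x^2·y^0 ↦ -2·X^2·Y^0·Z^1.
  monomial -2·x^1·y^2 ↦ -2·X^1·Y^2·Z^0.
  monomial 1·x^1·y^1 ↦ 1·X^1·Y^1·Z^1.
  monomial 3·x^0·y^1 ↦ 3·X^0·Y^1·Z^2.
  monomial 2·x^0·y^0 ↦ 2·X^0·Y^0·Z^3.
Collecting: F(X, Y, Z) = 3*X**3 + 3*X**2*Y - 2*X**2*Z - 2*X*Y**2 + X*Y*Z + 3*Y*Z**2 + 2*Z**3.


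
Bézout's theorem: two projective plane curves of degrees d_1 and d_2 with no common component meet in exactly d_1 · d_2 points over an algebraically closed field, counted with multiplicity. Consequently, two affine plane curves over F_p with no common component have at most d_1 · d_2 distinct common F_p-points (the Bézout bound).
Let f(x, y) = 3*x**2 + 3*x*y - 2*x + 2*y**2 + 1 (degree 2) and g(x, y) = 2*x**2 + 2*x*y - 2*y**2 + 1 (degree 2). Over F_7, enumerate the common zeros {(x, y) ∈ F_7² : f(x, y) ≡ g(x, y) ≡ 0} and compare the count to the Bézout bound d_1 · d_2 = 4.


Common zeros: ∅; count = 0; Bézout bound = 4.

deg(f) = 2, deg(g) = 2, so Bézout bound = 4.
Scan x ∈ F_7. For each x, list the y ∈ F_7 with f(x, y) ≡ 0 and those with g(x, y) ≡ 0 (mod 7); the common zeros in that column are the intersection.
  x = 0: f ≡ 0 at y ∈ ∅; g ≡ 0 at y ∈ {2, 5}; common: ∅.
  x = 1: f ≡ 0 at y ∈ {1}; g ≡ 0 at y ∈ {4}; common: ∅.
  x = 2: f ≡ 0 at y ∈ ∅; g ≡ 0 at y ∈ {4, 5}; common: ∅.
  x = 3: f ≡ 0 at y ∈ ∅; g ≡ 0 at y ∈ ∅; common: ∅.
  x = 4: f ≡ 0 at y ∈ ∅; g ≡ 0 at y ∈ ∅; common: ∅.
  x = 5: f ≡ 0 at y ∈ ∅; g ≡ 0 at y ∈ {2, 3}; common: ∅.
  x = 6: f ≡ 0 at y ∈ ∅; g ≡ 0 at y ∈ {3}; common: ∅.
Collecting: common zeros = ∅, so the count is 0.
Comparison with the Bézout bound: 0 ≤ 4 = deg(f)·deg(g), as expected for curves with no common component (the affine F_7-count falls short of the bound because intersections may lie at infinity, over extension fields, or carry multiplicity).


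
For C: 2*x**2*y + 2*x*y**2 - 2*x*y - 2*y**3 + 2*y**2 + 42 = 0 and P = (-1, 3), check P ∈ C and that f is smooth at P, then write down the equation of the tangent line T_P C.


Tangent line at P: 150 - 50*y = 0.

Step 1: f(-1, 3) = 0, so P lies on C.
Step 2: partial derivatives
  f_x(x, y) = 4*x*y + 2*y**2 - 2*y, f_y(x, y) = 2*x**2 + 4*x*y - 2*x - 6*y**2 + 4*y.
  f_x(P) = 0, f_y(P) = -50 (gradient nonzero, so P is smooth).
Step 3: tangent line at P: 0·(x − -1) + -50·(y − 3) = 0.
Expanding: 150 - 50*y = 0.


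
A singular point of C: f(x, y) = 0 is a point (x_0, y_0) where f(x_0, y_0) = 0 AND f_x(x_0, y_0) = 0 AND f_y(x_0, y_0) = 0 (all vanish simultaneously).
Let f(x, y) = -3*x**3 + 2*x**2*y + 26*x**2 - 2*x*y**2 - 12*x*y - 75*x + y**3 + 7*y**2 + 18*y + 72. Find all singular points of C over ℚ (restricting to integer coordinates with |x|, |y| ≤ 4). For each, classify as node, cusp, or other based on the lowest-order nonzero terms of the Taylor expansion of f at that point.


Singular points: {(3, 0)}; classification: node.

Compute partial derivatives:
  f_x = -9*x**2 + 4*x*y + 52*x - 2*y**2 - 12*y - 75.
  f_y = 2*x**2 - 4*x*y - 12*x + 3*y**2 + 14*y + 18.
Scan x_0 ∈ {−4, ..., 4}. For each x_0, f_y(x_0, y) is a polynomial in y; find its integer roots y ∈ {−4, ..., 4}, then test f_x and f at those candidates.
  x = -4: f_y(-4, y) = 3*y**2 + 30*y + 98; no integer root y with |y| ≤ 4.
  x = -3: f_y(-3, y) = 3*y**2 + 26*y + 72; no integer root y with |y| ≤ 4.
  x = -2: f_y(-2, y) = 3*y**2 + 22*y + 50; no integer root y with |y| ≤ 4.
  x = -1: f_y(-1, y) = 3*y**2 + 18*y + 32; no integer root y with |y| ≤ 4.
  x = 0: f_y(0, y) = 3*y**2 + 14*y + 18; no integer root y with |y| ≤ 4.
  x = 1: f_y(1, y) = 3*y**2 + 10*y + 8; vanishes at y ∈ {-2}. (1, -2): f_x = -24 ≠ 0.
  x = 2: f_y(2, y) = 3*y**2 + 6*y + 2; no integer root y with |y| ≤ 4.
  x = 3: f_y(3, y) = 3*y**2 + 2*y; vanishes at y ∈ {0}. (3, 0): f_x = 0, f = 0 — SINGULAR.
  x = 4: f_y(4, y) = 3*y**2 - 2*y + 2; no integer root y with |y| ≤ 4.
Only singular point on the grid: (3, 0).
Classify: substitute x = 3 + u, y = 0 + v and expand: f = -3*u**3 + 2*u**2*v - u**2 - 2*u*v**2 + v**3 + v**2.
No constant or linear terms (consistent with a singular point). Quadratic part: -u**2 + v**2. Cubic part: -3*u**3 + 2*u**2*v - 2*u*v**2 + v**3.
The quadratic part v**2 - u**2 = (v − u)(v + u) splits into two distinct linear factors, so there are two distinct tangent lines y − 0 = ±(x − 3) — this is a node (ordinary double point).
Classification: node.
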